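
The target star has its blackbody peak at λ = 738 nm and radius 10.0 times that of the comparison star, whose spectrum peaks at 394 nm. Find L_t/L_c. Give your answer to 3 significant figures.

8.12

Wien's law gives T ∝ 1/λ_max, so T_t/T_c = λ_c/λ_t = 394/738 = 0.5339.
Then L ∝ R²T⁴ gives L_t/L_c = (10.0)² × (0.5339)⁴ = 100.0 × 0.08124 = 8.124.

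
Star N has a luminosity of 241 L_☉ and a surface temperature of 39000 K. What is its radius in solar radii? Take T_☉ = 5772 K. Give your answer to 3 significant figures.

0.340 solar radii

R/R_☉ = √(L/L_☉) / (T/T_☉)² = √(241) / (6.757)²
       = 15.52 / 45.65 = 0.3400.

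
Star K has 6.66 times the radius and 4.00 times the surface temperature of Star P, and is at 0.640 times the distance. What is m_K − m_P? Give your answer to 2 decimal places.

-11.11

L_K/L_P = (6.66)²(4.00)⁴ = 1.136×10^4.
F_K/F_P = (L_K/L_P)/(d_K/d_P)² = 1.136×10^4/0.4096 = 2.772×10^4.
m_K − m_P = −2.5 log₁₀(2.772×10^4) = -11.11.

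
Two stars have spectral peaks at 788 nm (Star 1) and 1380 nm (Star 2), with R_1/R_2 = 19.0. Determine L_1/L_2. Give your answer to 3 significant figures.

Wien's law gives T ∝ 1/λ_max, so T_1/T_2 = λ_2/λ_1 = 1380/788 = 1.751.
Then L ∝ R²T⁴ gives L_1/L_2 = (19.0)² × (1.751)⁴ = 361.0 × 9.406 = 3396.

3.40×10^3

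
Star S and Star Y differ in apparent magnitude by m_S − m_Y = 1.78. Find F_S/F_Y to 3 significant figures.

F_S/F_Y = 10^(−(m_S − m_Y)/2.5) = 10^(-1.78/2.5) = 10^-0.712 = 0.1941.

0.194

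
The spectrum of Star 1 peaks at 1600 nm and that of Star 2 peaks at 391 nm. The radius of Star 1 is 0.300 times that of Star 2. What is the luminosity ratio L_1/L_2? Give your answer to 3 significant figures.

3.21×10^-4

Wien's law gives T ∝ 1/λ_max, so T_1/T_2 = λ_2/λ_1 = 391/1600 = 0.2444.
Then L ∝ R²T⁴ gives L_1/L_2 = (0.300)² × (0.2444)⁴ = 0.09000 × 0.003566 = 3.210×10^-4.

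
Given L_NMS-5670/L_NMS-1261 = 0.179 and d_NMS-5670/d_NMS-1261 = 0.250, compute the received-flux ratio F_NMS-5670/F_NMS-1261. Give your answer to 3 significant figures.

2.86

F = L/(4πd²), so F_NMS-5670/F_NMS-1261 = (L_NMS-5670/L_NMS-1261) / (d_NMS-5670/d_NMS-1261)²
= 0.179 / (0.250)² = 0.179 / 0.06250 = 2.864.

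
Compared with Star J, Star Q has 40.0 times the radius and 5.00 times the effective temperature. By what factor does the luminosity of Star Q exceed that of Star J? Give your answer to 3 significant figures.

1.00×10^6

From the Stefan–Boltzmann law, L ∝ R²T⁴, so
L_Q/L_J = (R_Q/R_J)² (T_Q/T_J)⁴ = (40.0)² × (5.00)⁴ = 1600 × 625.0 = 1.000×10^6.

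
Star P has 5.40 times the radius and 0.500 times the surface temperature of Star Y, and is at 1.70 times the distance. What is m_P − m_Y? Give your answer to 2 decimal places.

L_P/L_Y = (5.40)²(0.500)⁴ = 1.823.
F_P/F_Y = (L_P/L_Y)/(d_P/d_Y)² = 1.823/2.890 = 0.6306.
m_P − m_Y = −2.5 log₁₀(0.6306) = 0.50.

0.50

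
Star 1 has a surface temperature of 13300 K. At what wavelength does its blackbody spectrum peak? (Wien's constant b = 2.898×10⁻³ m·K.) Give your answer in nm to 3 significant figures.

λ_max = b/T = 2.898×10⁻³ / 13300 = 2.18×10^-7 m = 217.9 nm.

218 nm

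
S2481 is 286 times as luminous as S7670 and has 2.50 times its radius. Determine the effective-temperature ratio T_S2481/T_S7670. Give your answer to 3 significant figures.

L ∝ R²T⁴ gives T ∝ (L/R²)^(1/4), so
T_S2481/T_S7670 = (286 / 2.50²)^(1/4) = (45.76)^(1/4) = 2.601.

2.60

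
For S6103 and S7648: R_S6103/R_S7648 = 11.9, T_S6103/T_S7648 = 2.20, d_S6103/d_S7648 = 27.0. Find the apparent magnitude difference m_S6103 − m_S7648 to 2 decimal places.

-1.65

L_S6103/L_S7648 = (11.9)²(2.20)⁴ = 3317.
F_S6103/F_S7648 = (L_S6103/L_S7648)/(d_S6103/d_S7648)² = 3317/729.0 = 4.550.
m_S6103 − m_S7648 = −2.5 log₁₀(4.550) = -1.65.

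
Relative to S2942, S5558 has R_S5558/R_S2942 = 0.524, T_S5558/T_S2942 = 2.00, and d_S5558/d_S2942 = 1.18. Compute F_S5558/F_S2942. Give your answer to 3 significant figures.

3.16

L_S5558/L_S2942 = (R_S5558/R_S2942)²(T_S5558/T_S2942)⁴ = (0.524)² × (2.00)⁴ = 4.393.
F_S5558/F_S2942 = (L_S5558/L_S2942)/(d_S5558/d_S2942)² = 4.393 / (1.18)² = 3.155.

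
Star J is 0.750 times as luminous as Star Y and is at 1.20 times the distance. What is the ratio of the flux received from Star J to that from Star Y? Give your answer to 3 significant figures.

F = L/(4πd²), so F_J/F_Y = (L_J/L_Y) / (d_J/d_Y)²
= 0.750 / (1.20)² = 0.750 / 1.440 = 0.5208.

0.521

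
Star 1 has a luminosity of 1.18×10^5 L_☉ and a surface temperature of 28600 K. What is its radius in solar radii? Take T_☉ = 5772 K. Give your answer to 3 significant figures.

R/R_☉ = √(L/L_☉) / (T/T_☉)² = √(1.18×10^5) / (4.955)²
       = 343.5 / 24.55 = 13.99.

14.0 solar radii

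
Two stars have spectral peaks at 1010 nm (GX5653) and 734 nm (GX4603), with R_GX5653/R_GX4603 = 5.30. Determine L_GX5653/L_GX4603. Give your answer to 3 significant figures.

7.84

Wien's law gives T ∝ 1/λ_max, so T_GX5653/T_GX4603 = λ_GX4603/λ_GX5653 = 734/1010 = 0.7267.
Then L ∝ R²T⁴ gives L_GX5653/L_GX4603 = (5.30)² × (0.7267)⁴ = 28.09 × 0.2789 = 7.835.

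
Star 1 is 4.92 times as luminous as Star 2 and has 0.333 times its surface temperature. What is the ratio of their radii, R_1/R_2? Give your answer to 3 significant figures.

20.0

L ∝ R²T⁴ gives R ∝ √L / T², so
R_1/R_2 = √(4.92) / (0.333)² = 2.218 / 0.1109 = 20.00.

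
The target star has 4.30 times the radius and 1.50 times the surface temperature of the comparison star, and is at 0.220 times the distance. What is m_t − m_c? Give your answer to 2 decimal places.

L_t/L_c = (4.30)²(1.50)⁴ = 93.61.
F_t/F_c = (L_t/L_c)/(d_t/d_c)² = 93.61/0.04840 = 1934.
m_t − m_c = −2.5 log₁₀(1934) = -8.22.

-8.22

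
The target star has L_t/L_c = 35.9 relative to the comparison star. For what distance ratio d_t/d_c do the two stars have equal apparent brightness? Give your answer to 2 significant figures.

Equal flux requires L_t/d_t² = L_c/d_c², so d_t/d_c = √(L_t/L_c)
= √(35.9) = 5.992.

6.0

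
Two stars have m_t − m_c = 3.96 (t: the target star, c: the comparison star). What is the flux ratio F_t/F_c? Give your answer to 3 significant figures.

0.0261

F_t/F_c = 10^(−(m_t − m_c)/2.5) = 10^(-3.96/2.5) = 10^-1.584 = 0.02606.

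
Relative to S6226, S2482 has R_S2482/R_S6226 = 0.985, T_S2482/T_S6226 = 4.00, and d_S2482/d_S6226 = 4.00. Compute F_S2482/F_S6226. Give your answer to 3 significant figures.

L_S2482/L_S6226 = (R_S2482/R_S6226)²(T_S2482/T_S6226)⁴ = (0.985)² × (4.00)⁴ = 248.4.
F_S2482/F_S6226 = (L_S2482/L_S6226)/(d_S2482/d_S6226)² = 248.4 / (4.00)² = 15.52.

15.5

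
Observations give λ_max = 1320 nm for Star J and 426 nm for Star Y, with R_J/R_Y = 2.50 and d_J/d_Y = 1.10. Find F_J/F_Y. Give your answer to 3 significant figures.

Wien's law: T_J/T_Y = λ_Y/λ_J = 426/1320 = 0.3227.
L_J/L_Y = (R_J/R_Y)²(T_J/T_Y)⁴ = (2.50)²(0.3227)⁴ = 0.06780.
F_J/F_Y = (L_J/L_Y)/(d_J/d_Y)² = 0.06780/(1.10)² = 0.05603.

0.0560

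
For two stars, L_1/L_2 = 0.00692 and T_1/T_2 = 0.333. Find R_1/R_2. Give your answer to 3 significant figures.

L ∝ R²T⁴ gives R ∝ √L / T², so
R_1/R_2 = √(0.00692) / (0.333)² = 0.08319 / 0.1109 = 0.7502.

0.750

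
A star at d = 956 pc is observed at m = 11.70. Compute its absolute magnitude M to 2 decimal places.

M = m − 5 log₁₀(d/10 pc) = 11.70 − 5 log₁₀(956/10)
  = 11.70 − 5 × 1.980 = 11.70 − 9.90 = 1.80.

1.80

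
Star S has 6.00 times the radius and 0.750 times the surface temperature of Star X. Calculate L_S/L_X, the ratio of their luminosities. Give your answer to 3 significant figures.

11.4

From the Stefan–Boltzmann law, L ∝ R²T⁴, so
L_S/L_X = (R_S/R_X)² (T_S/T_X)⁴ = (6.00)² × (0.750)⁴ = 36.00 × 0.3164 = 11.39.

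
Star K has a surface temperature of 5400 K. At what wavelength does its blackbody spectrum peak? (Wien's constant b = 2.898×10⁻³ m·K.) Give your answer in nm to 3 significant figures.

λ_max = b/T = 2.898×10⁻³ / 5400 = 5.37×10^-7 m = 536.7 nm.

537 nm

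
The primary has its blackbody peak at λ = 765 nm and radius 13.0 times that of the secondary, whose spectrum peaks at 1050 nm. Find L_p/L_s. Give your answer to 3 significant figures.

Wien's law gives T ∝ 1/λ_max, so T_p/T_s = λ_s/λ_p = 1050/765 = 1.373.
Then L ∝ R²T⁴ gives L_p/L_s = (13.0)² × (1.373)⁴ = 169.0 × 3.549 = 599.8.

600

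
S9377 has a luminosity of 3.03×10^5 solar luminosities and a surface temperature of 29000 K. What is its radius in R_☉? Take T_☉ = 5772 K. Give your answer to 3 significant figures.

R/R_☉ = √(L/L_☉) / (T/T_☉)² = √(3.03×10^5) / (5.024)²
       = 550.5 / 25.24 = 21.81.

21.8 R_☉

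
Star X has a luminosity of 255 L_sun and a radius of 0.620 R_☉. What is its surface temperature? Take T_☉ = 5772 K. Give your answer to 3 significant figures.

2.93×10^4 K

T/T_☉ = (L/L_☉)^(1/4) / (R/R_☉)^(1/2)
T = 5772 × (255)^(1/4) / √(0.620) = 5772 × 3.996 / 0.7874 = 2.929×10^4 K.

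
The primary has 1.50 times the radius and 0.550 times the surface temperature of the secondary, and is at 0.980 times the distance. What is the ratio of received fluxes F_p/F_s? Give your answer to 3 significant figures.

0.214

L_p/L_s = (R_p/R_s)²(T_p/T_s)⁴ = (1.50)² × (0.550)⁴ = 0.2059.
F_p/F_s = (L_p/L_s)/(d_p/d_s)² = 0.2059 / (0.980)² = 0.2144.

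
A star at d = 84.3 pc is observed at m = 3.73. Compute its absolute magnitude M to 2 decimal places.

-0.90

M = m − 5 log₁₀(d/10 pc) = 3.73 − 5 log₁₀(84.3/10)
  = 3.73 − 5 × 0.926 = 3.73 − 4.63 = -0.90.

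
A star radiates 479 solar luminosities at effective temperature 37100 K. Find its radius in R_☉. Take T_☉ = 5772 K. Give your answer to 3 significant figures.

R/R_☉ = √(L/L_☉) / (T/T_☉)² = √(479) / (6.428)²
       = 21.89 / 41.31 = 0.5298.

0.530 R_☉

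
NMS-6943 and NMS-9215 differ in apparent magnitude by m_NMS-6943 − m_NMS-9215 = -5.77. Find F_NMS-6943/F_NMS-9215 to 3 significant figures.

F_NMS-6943/F_NMS-9215 = 10^(−(m_NMS-6943 − m_NMS-9215)/2.5) = 10^(5.77/2.5) = 10^2.308 = 203.2.

203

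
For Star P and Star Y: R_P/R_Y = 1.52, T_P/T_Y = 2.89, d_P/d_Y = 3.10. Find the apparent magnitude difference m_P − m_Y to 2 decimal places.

L_P/L_Y = (1.52)²(2.89)⁴ = 161.2.
F_P/F_Y = (L_P/L_Y)/(d_P/d_Y)² = 161.2/9.610 = 16.77.
m_P − m_Y = −2.5 log₁₀(16.77) = -3.06.

-3.06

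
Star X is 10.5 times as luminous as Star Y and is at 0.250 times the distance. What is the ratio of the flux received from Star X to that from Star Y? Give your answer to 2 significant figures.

1.7×10^2

F = L/(4πd²), so F_X/F_Y = (L_X/L_Y) / (d_X/d_Y)²
= 10.5 / (0.250)² = 10.5 / 0.06250 = 168.0.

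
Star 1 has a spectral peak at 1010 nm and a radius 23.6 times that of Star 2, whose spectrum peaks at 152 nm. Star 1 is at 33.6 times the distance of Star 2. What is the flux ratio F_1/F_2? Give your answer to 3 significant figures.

2.53×10^-4

Wien's law: T_1/T_2 = λ_2/λ_1 = 152/1010 = 0.1505.
L_1/L_2 = (R_1/R_2)²(T_1/T_2)⁴ = (23.6)²(0.1505)⁴ = 0.2857.
F_1/F_2 = (L_1/L_2)/(d_1/d_2)² = 0.2857/(33.6)² = 2.531×10^-4.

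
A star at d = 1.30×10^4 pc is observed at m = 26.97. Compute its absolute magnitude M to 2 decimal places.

11.40

M = m − 5 log₁₀(d/10 pc) = 26.97 − 5 log₁₀(1.30×10^4/10)
  = 26.97 − 5 × 3.114 = 26.97 − 15.57 = 11.40.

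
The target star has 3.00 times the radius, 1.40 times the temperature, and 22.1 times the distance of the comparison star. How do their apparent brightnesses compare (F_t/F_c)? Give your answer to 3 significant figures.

0.0708

L_t/L_c = (R_t/R_c)²(T_t/T_c)⁴ = (3.00)² × (1.40)⁴ = 34.57.
F_t/F_c = (L_t/L_c)/(d_t/d_c)² = 34.57 / (22.1)² = 0.07079.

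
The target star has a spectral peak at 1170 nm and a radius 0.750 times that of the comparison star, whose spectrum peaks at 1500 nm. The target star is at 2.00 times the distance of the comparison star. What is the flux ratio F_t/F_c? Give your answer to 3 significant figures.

0.380

Wien's law: T_t/T_c = λ_c/λ_t = 1500/1170 = 1.282.
L_t/L_c = (R_t/R_c)²(T_t/T_c)⁴ = (0.750)²(1.282)⁴ = 1.520.
F_t/F_c = (L_t/L_c)/(d_t/d_c)² = 1.520/(2.00)² = 0.3799.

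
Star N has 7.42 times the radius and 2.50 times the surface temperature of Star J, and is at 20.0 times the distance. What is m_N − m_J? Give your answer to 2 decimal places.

L_N/L_J = (7.42)²(2.50)⁴ = 2151.
F_N/F_J = (L_N/L_J)/(d_N/d_J)² = 2151/400.0 = 5.377.
m_N − m_J = −2.5 log₁₀(5.377) = -1.83.

-1.83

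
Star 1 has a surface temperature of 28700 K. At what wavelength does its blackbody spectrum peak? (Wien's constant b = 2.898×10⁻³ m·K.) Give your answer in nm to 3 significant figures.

101 nm

λ_max = b/T = 2.898×10⁻³ / 28700 = 1.01×10^-7 m = 101.0 nm.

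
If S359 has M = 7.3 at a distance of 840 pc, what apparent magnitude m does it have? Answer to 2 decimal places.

16.92

m = M + 5 log₁₀(d/10 pc) = 7.3 + 5 log₁₀(840/10)
  = 7.3 + 5 × 1.924 = 7.3 + 9.62 = 16.92.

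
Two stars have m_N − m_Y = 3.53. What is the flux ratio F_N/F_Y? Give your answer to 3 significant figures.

0.0387

F_N/F_Y = 10^(−(m_N − m_Y)/2.5) = 10^(-3.53/2.5) = 10^-1.412 = 0.03873.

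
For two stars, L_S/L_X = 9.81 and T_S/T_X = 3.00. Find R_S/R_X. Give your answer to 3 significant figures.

0.348

L ∝ R²T⁴ gives R ∝ √L / T², so
R_S/R_X = √(9.81) / (3.00)² = 3.132 / 9.000 = 0.3480.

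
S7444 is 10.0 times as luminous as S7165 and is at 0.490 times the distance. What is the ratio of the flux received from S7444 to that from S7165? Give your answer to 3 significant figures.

F = L/(4πd²), so F_S7444/F_S7165 = (L_S7444/L_S7165) / (d_S7444/d_S7165)²
= 10.0 / (0.490)² = 10.0 / 0.2401 = 41.65.

41.6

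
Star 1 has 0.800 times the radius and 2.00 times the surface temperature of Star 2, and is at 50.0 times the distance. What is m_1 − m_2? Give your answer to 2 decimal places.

5.97

L_1/L_2 = (0.800)²(2.00)⁴ = 10.24.
F_1/F_2 = (L_1/L_2)/(d_1/d_2)² = 10.24/2500 = 0.004096.
m_1 − m_2 = −2.5 log₁₀(0.004096) = 5.97.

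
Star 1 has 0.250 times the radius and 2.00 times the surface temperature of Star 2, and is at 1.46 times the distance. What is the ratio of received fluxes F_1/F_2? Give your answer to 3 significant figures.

L_1/L_2 = (R_1/R_2)²(T_1/T_2)⁴ = (0.250)² × (2.00)⁴ = 1.000.
F_1/F_2 = (L_1/L_2)/(d_1/d_2)² = 1.000 / (1.46)² = 0.4691.

0.469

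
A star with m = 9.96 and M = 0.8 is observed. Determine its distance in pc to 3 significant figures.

m − M = 5 log₁₀(d/10 pc)
9.96 − (0.8) = 9.16 = 5 log₁₀(d/10)
d = 10 × 10^(9.16/5) = 10 × 10^1.832 = 679.2 pc.

679 pc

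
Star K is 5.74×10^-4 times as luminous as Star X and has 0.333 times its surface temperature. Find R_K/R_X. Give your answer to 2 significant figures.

0.22

L ∝ R²T⁴ gives R ∝ √L / T², so
R_K/R_X = √(5.74×10^-4) / (0.333)² = 0.02396 / 0.1109 = 0.2161.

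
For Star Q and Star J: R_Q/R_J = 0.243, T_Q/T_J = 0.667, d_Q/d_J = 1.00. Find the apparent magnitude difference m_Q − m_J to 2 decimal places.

L_Q/L_J = (0.243)²(0.667)⁴ = 0.01169.
F_Q/F_J = (L_Q/L_J)/(d_Q/d_J)² = 0.01169/1.000 = 0.01169.
m_Q − m_J = −2.5 log₁₀(0.01169) = 4.83.

4.83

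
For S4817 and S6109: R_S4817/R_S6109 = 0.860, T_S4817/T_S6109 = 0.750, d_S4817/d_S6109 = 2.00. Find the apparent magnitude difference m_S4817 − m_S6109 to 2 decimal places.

3.08

L_S4817/L_S6109 = (0.860)²(0.750)⁴ = 0.2340.
F_S4817/F_S6109 = (L_S4817/L_S6109)/(d_S4817/d_S6109)² = 0.2340/4.000 = 0.05850.
m_S4817 − m_S6109 = −2.5 log₁₀(0.05850) = 3.08.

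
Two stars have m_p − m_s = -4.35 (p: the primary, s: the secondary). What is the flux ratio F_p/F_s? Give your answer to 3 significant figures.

F_p/F_s = 10^(−(m_p − m_s)/2.5) = 10^(4.35/2.5) = 10^1.740 = 54.95.

55.0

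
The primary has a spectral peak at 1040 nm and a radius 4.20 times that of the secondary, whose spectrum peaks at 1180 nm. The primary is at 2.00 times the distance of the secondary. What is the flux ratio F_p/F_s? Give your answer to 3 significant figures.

7.31

Wien's law: T_p/T_s = λ_s/λ_p = 1180/1040 = 1.135.
L_p/L_s = (R_p/R_s)²(T_p/T_s)⁴ = (4.20)²(1.135)⁴ = 29.23.
F_p/F_s = (L_p/L_s)/(d_p/d_s)² = 29.23/(2.00)² = 7.309.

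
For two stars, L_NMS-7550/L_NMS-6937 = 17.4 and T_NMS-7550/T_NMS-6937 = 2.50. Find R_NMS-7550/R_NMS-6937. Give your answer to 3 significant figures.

0.667

L ∝ R²T⁴ gives R ∝ √L / T², so
R_NMS-7550/R_NMS-6937 = √(17.4) / (2.50)² = 4.171 / 6.250 = 0.6674.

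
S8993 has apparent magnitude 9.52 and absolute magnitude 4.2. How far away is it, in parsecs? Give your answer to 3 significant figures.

116 pc

m − M = 5 log₁₀(d/10 pc)
9.52 − (4.2) = 5.32 = 5 log₁₀(d/10)
d = 10 × 10^(5.32/5) = 10 × 10^1.064 = 115.9 pc.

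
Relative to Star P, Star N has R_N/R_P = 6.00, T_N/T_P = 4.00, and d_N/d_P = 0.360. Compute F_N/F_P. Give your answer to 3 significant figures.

7.11×10^4

L_N/L_P = (R_N/R_P)²(T_N/T_P)⁴ = (6.00)² × (4.00)⁴ = 9216.
F_N/F_P = (L_N/L_P)/(d_N/d_P)² = 9216 / (0.360)² = 7.111×10^4.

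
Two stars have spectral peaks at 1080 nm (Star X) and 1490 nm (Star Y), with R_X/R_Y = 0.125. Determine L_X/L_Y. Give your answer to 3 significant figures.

Wien's law gives T ∝ 1/λ_max, so T_X/T_Y = λ_Y/λ_X = 1490/1080 = 1.380.
Then L ∝ R²T⁴ gives L_X/L_Y = (0.125)² × (1.380)⁴ = 0.01562 × 3.623 = 0.05661.

0.0566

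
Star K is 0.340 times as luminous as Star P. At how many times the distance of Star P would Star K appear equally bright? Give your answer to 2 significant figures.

Equal flux requires L_K/d_K² = L_P/d_P², so d_K/d_P = √(L_K/L_P)
= √(0.340) = 0.5831.

0.58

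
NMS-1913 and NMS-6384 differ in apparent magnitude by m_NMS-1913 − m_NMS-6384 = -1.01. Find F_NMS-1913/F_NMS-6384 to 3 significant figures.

2.54

F_NMS-1913/F_NMS-6384 = 10^(−(m_NMS-1913 − m_NMS-6384)/2.5) = 10^(1.01/2.5) = 10^0.404 = 2.535.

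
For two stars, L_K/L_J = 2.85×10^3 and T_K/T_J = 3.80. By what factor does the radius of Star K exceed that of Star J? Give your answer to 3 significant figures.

3.70

L ∝ R²T⁴ gives R ∝ √L / T², so
R_K/R_J = √(2.85×10^3) / (3.80)² = 53.39 / 14.44 = 3.697.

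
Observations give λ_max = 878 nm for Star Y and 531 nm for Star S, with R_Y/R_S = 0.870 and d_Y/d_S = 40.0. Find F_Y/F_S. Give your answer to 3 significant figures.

Wien's law: T_Y/T_S = λ_S/λ_Y = 531/878 = 0.6048.
L_Y/L_S = (R_Y/R_S)²(T_Y/T_S)⁴ = (0.870)²(0.6048)⁴ = 0.1013.
F_Y/F_S = (L_Y/L_S)/(d_Y/d_S)² = 0.1013/(40.0)² = 6.329×10^-5.

6.33×10^-5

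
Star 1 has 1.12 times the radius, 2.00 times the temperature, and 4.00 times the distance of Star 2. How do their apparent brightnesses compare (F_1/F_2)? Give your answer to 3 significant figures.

1.25

L_1/L_2 = (R_1/R_2)²(T_1/T_2)⁴ = (1.12)² × (2.00)⁴ = 20.07.
F_1/F_2 = (L_1/L_2)/(d_1/d_2)² = 20.07 / (4.00)² = 1.254.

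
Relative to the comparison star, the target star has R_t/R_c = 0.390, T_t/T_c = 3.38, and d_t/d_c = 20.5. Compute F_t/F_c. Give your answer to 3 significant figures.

0.0472

L_t/L_c = (R_t/R_c)²(T_t/T_c)⁴ = (0.390)² × (3.38)⁴ = 19.85.
F_t/F_c = (L_t/L_c)/(d_t/d_c)² = 19.85 / (20.5)² = 0.04724.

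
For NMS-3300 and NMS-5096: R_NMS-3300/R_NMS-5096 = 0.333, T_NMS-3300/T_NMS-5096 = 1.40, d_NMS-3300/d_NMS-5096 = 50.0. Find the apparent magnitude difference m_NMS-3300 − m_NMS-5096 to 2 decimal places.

L_NMS-3300/L_NMS-5096 = (0.333)²(1.40)⁴ = 0.4260.
F_NMS-3300/F_NMS-5096 = (L_NMS-3300/L_NMS-5096)/(d_NMS-3300/d_NMS-5096)² = 0.4260/2500 = 1.704×10^-4.
m_NMS-3300 − m_NMS-5096 = −2.5 log₁₀(1.704×10^-4) = 9.42.

9.42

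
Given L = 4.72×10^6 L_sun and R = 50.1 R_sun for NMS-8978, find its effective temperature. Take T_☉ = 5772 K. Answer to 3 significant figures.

T/T_☉ = (L/L_☉)^(1/4) / (R/R_☉)^(1/2)
T = 5772 × (4.72×10^6)^(1/4) / √(50.1) = 5772 × 46.61 / 7.078 = 3.801×10^4 K.

3.80×10^4 K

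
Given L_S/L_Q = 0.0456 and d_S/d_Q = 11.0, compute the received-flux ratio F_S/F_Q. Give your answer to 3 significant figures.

F = L/(4πd²), so F_S/F_Q = (L_S/L_Q) / (d_S/d_Q)²
= 0.0456 / (11.0)² = 0.0456 / 121.0 = 3.769×10^-4.

3.77×10^-4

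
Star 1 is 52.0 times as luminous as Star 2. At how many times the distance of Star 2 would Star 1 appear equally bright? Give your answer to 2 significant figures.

7.2

Equal flux requires L_1/d_1² = L_2/d_2², so d_1/d_2 = √(L_1/L_2)
= √(52.0) = 7.211.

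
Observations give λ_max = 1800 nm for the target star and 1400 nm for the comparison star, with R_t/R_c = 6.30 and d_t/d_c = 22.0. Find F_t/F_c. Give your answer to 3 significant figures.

Wien's law: T_t/T_c = λ_c/λ_t = 1400/1800 = 0.7778.
L_t/L_c = (R_t/R_c)²(T_t/T_c)⁴ = (6.30)²(0.7778)⁴ = 14.52.
F_t/F_c = (L_t/L_c)/(d_t/d_c)² = 14.52/(22.0)² = 0.03001.

0.0300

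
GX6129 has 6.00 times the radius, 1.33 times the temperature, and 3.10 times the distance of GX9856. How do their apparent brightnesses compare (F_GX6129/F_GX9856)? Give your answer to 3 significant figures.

L_GX6129/L_GX9856 = (R_GX6129/R_GX9856)²(T_GX6129/T_GX9856)⁴ = (6.00)² × (1.33)⁴ = 112.6.
F_GX6129/F_GX9856 = (L_GX6129/L_GX9856)/(d_GX6129/d_GX9856)² = 112.6 / (3.10)² = 11.72.

11.7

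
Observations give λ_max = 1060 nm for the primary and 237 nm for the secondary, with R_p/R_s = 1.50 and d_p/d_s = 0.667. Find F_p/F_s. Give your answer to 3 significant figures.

Wien's law: T_p/T_s = λ_s/λ_p = 237/1060 = 0.2236.
L_p/L_s = (R_p/R_s)²(T_p/T_s)⁴ = (1.50)²(0.2236)⁴ = 0.005623.
F_p/F_s = (L_p/L_s)/(d_p/d_s)² = 0.005623/(0.667)² = 0.01264.

0.0126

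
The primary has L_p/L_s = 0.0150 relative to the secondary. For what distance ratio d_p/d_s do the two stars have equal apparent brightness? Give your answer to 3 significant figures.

Equal flux requires L_p/d_p² = L_s/d_s², so d_p/d_s = √(L_p/L_s)
= √(0.0150) = 0.1225.

0.122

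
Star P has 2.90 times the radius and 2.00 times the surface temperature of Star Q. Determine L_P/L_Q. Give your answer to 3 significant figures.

135

From the Stefan–Boltzmann law, L ∝ R²T⁴, so
L_P/L_Q = (R_P/R_Q)² (T_P/T_Q)⁴ = (2.90)² × (2.00)⁴ = 8.410 × 16.00 = 134.6.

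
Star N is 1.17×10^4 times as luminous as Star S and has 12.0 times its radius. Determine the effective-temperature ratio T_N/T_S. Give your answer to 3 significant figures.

3.00

L ∝ R²T⁴ gives T ∝ (L/R²)^(1/4), so
T_N/T_S = (1.17×10^4 / 12.0²)^(1/4) = (81.25)^(1/4) = 3.002.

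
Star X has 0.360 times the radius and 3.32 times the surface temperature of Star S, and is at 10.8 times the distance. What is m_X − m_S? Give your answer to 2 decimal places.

2.17

L_X/L_S = (0.360)²(3.32)⁴ = 15.75.
F_X/F_S = (L_X/L_S)/(d_X/d_S)² = 15.75/116.6 = 0.1350.
m_X − m_S = −2.5 log₁₀(0.1350) = 2.17.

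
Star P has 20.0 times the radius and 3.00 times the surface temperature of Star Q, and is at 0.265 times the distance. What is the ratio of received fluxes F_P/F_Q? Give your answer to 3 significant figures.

L_P/L_Q = (R_P/R_Q)²(T_P/T_Q)⁴ = (20.0)² × (3.00)⁴ = 3.240×10^4.
F_P/F_Q = (L_P/L_Q)/(d_P/d_Q)² = 3.240×10^4 / (0.265)² = 4.614×10^5.

4.61×10^5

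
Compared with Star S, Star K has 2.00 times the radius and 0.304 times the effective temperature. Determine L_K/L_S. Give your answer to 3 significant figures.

From the Stefan–Boltzmann law, L ∝ R²T⁴, so
L_K/L_S = (R_K/R_S)² (T_K/T_S)⁴ = (2.00)² × (0.304)⁴ = 4.000 × 0.008541 = 0.03416.

0.0342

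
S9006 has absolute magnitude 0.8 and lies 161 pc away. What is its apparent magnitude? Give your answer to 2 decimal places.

6.83

m = M + 5 log₁₀(d/10 pc) = 0.8 + 5 log₁₀(161/10)
  = 0.8 + 5 × 1.207 = 0.8 + 6.03 = 6.83.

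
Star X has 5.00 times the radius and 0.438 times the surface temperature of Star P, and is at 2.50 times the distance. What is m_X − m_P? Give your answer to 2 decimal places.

2.08

L_X/L_P = (5.00)²(0.438)⁴ = 0.9201.
F_X/F_P = (L_X/L_P)/(d_X/d_P)² = 0.9201/6.250 = 0.1472.
m_X − m_P = −2.5 log₁₀(0.1472) = 2.08.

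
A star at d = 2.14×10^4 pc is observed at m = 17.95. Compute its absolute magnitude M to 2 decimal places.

M = m − 5 log₁₀(d/10 pc) = 17.95 − 5 log₁₀(2.14×10^4/10)
  = 17.95 − 5 × 3.330 = 17.95 − 16.65 = 1.30.

1.30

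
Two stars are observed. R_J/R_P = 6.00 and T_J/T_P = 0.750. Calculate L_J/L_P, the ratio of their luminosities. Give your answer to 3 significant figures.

11.4

From the Stefan–Boltzmann law, L ∝ R²T⁴, so
L_J/L_P = (R_J/R_P)² (T_J/T_P)⁴ = (6.00)² × (0.750)⁴ = 36.00 × 0.3164 = 11.39.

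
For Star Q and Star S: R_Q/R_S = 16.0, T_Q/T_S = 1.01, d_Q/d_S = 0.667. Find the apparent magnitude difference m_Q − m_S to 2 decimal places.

-6.94

L_Q/L_S = (16.0)²(1.01)⁴ = 266.4.
F_Q/F_S = (L_Q/L_S)/(d_Q/d_S)² = 266.4/0.4449 = 598.8.
m_Q − m_S = −2.5 log₁₀(598.8) = -6.94.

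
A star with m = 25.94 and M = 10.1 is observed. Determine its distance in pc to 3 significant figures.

m − M = 5 log₁₀(d/10 pc)
25.94 − (10.1) = 15.84 = 5 log₁₀(d/10)
d = 10 × 10^(15.84/5) = 10 × 10^3.168 = 1.472×10^4 pc.

1.47×10^4 pc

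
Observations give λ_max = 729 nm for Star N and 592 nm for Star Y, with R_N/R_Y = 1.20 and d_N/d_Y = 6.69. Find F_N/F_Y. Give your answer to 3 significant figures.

Wien's law: T_N/T_Y = λ_Y/λ_N = 592/729 = 0.8121.
L_N/L_Y = (R_N/R_Y)²(T_N/T_Y)⁴ = (1.20)²(0.8121)⁴ = 0.6262.
F_N/F_Y = (L_N/L_Y)/(d_N/d_Y)² = 0.6262/(6.69)² = 0.01399.

0.0140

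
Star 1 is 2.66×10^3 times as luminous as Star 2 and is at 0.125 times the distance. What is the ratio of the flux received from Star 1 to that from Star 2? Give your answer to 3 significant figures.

F = L/(4πd²), so F_1/F_2 = (L_1/L_2) / (d_1/d_2)²
= 2.66×10^3 / (0.125)² = 2.66×10^3 / 0.01562 = 1.702×10^5.

1.70×10^5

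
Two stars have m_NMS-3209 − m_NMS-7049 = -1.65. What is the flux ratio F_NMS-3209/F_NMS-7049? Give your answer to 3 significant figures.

F_NMS-3209/F_NMS-7049 = 10^(−(m_NMS-3209 − m_NMS-7049)/2.5) = 10^(1.65/2.5) = 10^0.660 = 4.571.

4.57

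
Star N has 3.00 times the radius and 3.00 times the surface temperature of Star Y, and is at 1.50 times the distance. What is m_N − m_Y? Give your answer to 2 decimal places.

L_N/L_Y = (3.00)²(3.00)⁴ = 729.0.
F_N/F_Y = (L_N/L_Y)/(d_N/d_Y)² = 729.0/2.250 = 324.0.
m_N − m_Y = −2.5 log₁₀(324.0) = -6.28.

-6.28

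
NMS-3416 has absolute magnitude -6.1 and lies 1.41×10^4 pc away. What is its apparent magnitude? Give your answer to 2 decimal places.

m = M + 5 log₁₀(d/10 pc) = -6.1 + 5 log₁₀(1.41×10^4/10)
  = -6.1 + 5 × 3.149 = -6.1 + 15.75 = 9.65.

9.65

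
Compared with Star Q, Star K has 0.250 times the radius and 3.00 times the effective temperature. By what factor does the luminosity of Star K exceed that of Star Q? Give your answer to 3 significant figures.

5.06

From the Stefan–Boltzmann law, L ∝ R²T⁴, so
L_K/L_Q = (R_K/R_Q)² (T_K/T_Q)⁴ = (0.250)² × (3.00)⁴ = 0.06250 × 81.00 = 5.062.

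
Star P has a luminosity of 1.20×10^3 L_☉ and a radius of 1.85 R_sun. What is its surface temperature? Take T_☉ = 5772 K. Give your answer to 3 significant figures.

2.50×10^4 K

T/T_☉ = (L/L_☉)^(1/4) / (R/R_☉)^(1/2)
T = 5772 × (1.20×10^3)^(1/4) / √(1.85) = 5772 × 5.886 / 1.360 = 2.498×10^4 K.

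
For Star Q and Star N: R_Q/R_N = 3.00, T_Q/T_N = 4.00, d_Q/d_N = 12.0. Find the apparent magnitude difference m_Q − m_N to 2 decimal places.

L_Q/L_N = (3.00)²(4.00)⁴ = 2304.
F_Q/F_N = (L_Q/L_N)/(d_Q/d_N)² = 2304/144.0 = 16.00.
m_Q − m_N = −2.5 log₁₀(16.00) = -3.01.

-3.01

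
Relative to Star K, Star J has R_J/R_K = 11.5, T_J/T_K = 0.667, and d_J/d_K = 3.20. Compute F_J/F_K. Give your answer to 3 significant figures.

L_J/L_K = (R_J/R_K)²(T_J/T_K)⁴ = (11.5)² × (0.667)⁴ = 26.18.
F_J/F_K = (L_J/L_K)/(d_J/d_K)² = 26.18 / (3.20)² = 2.556.

2.56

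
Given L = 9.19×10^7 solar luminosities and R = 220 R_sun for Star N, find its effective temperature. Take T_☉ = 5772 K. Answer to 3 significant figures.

T/T_☉ = (L/L_☉)^(1/4) / (R/R_☉)^(1/2)
T = 5772 × (9.19×10^7)^(1/4) / √(220) = 5772 × 97.91 / 14.83 = 3.810×10^4 K.

3.81×10^4 K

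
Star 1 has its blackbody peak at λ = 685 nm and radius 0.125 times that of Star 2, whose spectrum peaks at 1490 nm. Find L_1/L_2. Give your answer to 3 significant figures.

Wien's law gives T ∝ 1/λ_max, so T_1/T_2 = λ_2/λ_1 = 1490/685 = 2.175.
Then L ∝ R²T⁴ gives L_1/L_2 = (0.125)² × (2.175)⁴ = 0.01562 × 22.39 = 0.3498.

0.350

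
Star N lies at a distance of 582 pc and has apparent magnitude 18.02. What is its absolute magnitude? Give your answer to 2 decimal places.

9.20

M = m − 5 log₁₀(d/10 pc) = 18.02 − 5 log₁₀(582/10)
  = 18.02 − 5 × 1.765 = 18.02 − 8.82 = 9.20.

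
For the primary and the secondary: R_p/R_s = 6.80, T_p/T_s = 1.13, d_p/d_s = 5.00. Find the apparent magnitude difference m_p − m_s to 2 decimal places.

-1.20

L_p/L_s = (6.80)²(1.13)⁴ = 75.39.
F_p/F_s = (L_p/L_s)/(d_p/d_s)² = 75.39/25.00 = 3.016.
m_p − m_s = −2.5 log₁₀(3.016) = -1.20.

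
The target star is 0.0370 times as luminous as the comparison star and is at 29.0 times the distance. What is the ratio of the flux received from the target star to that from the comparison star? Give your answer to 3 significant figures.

4.40×10^-5

F = L/(4πd²), so F_t/F_c = (L_t/L_c) / (d_t/d_c)²
= 0.0370 / (29.0)² = 0.0370 / 841.0 = 4.400×10^-5.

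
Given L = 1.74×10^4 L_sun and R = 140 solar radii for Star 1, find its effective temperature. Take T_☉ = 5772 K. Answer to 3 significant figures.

5.60×10^3 K

T/T_☉ = (L/L_☉)^(1/4) / (R/R_☉)^(1/2)
T = 5772 × (1.74×10^4)^(1/4) / √(140) = 5772 × 11.49 / 11.83 = 5603 K.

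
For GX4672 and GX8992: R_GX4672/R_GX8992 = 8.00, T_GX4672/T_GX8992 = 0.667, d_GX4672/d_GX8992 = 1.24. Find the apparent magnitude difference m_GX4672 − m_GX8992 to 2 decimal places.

-2.29

L_GX4672/L_GX8992 = (8.00)²(0.667)⁴ = 12.67.
F_GX4672/F_GX8992 = (L_GX4672/L_GX8992)/(d_GX4672/d_GX8992)² = 12.67/1.538 = 8.238.
m_GX4672 − m_GX8992 = −2.5 log₁₀(8.238) = -2.29.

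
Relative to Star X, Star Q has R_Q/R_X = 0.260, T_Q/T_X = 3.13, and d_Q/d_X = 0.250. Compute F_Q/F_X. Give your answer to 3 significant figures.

104

L_Q/L_X = (R_Q/R_X)²(T_Q/T_X)⁴ = (0.260)² × (3.13)⁴ = 6.488.
F_Q/F_X = (L_Q/L_X)/(d_Q/d_X)² = 6.488 / (0.250)² = 103.8.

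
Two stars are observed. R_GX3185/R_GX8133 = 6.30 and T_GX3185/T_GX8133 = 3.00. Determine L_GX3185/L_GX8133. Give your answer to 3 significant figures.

3.21×10^3

From the Stefan–Boltzmann law, L ∝ R²T⁴, so
L_GX3185/L_GX8133 = (R_GX3185/R_GX8133)² (T_GX3185/T_GX8133)⁴ = (6.30)² × (3.00)⁴ = 39.69 × 81.00 = 3215.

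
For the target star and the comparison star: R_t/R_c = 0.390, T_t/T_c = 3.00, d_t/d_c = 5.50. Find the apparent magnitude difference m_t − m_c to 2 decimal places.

0.98

L_t/L_c = (0.390)²(3.00)⁴ = 12.32.
F_t/F_c = (L_t/L_c)/(d_t/d_c)² = 12.32/30.25 = 0.4073.
m_t − m_c = −2.5 log₁₀(0.4073) = 0.98.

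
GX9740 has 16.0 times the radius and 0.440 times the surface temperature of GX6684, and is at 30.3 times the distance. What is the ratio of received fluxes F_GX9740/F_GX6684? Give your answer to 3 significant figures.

0.0105

L_GX9740/L_GX6684 = (R_GX9740/R_GX6684)²(T_GX9740/T_GX6684)⁴ = (16.0)² × (0.440)⁴ = 9.595.
F_GX9740/F_GX6684 = (L_GX9740/L_GX6684)/(d_GX9740/d_GX6684)² = 9.595 / (30.3)² = 0.01045.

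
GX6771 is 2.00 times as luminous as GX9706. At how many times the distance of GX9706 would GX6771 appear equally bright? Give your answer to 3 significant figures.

1.41

Equal flux requires L_GX6771/d_GX6771² = L_GX9706/d_GX9706², so d_GX6771/d_GX9706 = √(L_GX6771/L_GX9706)
= √(2.00) = 1.414.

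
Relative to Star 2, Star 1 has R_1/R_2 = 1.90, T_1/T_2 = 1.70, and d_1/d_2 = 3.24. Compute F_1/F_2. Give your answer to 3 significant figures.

L_1/L_2 = (R_1/R_2)²(T_1/T_2)⁴ = (1.90)² × (1.70)⁴ = 30.15.
F_1/F_2 = (L_1/L_2)/(d_1/d_2)² = 30.15 / (3.24)² = 2.872.

2.87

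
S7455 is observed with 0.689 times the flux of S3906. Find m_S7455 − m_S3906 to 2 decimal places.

m_S7455 − m_S3906 = −2.5 log₁₀(F_S7455/F_S3906) = −2.5 log₁₀(0.689) = −2.5 × (-0.162) = 0.404.

0.40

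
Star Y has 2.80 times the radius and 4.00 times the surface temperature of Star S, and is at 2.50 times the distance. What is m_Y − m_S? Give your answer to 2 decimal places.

-6.27

L_Y/L_S = (2.80)²(4.00)⁴ = 2007.
F_Y/F_S = (L_Y/L_S)/(d_Y/d_S)² = 2007/6.250 = 321.1.
m_Y − m_S = −2.5 log₁₀(321.1) = -6.27.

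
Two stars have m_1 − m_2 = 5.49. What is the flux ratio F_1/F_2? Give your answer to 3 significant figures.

F_1/F_2 = 10^(−(m_1 − m_2)/2.5) = 10^(-5.49/2.5) = 10^-2.196 = 0.006368.

0.00637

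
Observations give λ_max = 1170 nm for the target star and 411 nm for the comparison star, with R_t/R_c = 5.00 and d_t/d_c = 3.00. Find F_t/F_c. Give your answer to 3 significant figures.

0.0423

Wien's law: T_t/T_c = λ_c/λ_t = 411/1170 = 0.3513.
L_t/L_c = (R_t/R_c)²(T_t/T_c)⁴ = (5.00)²(0.3513)⁴ = 0.3807.
F_t/F_c = (L_t/L_c)/(d_t/d_c)² = 0.3807/(3.00)² = 0.04230.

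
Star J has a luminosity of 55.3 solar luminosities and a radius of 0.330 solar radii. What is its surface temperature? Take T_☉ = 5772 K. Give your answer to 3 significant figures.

T/T_☉ = (L/L_☉)^(1/4) / (R/R_☉)^(1/2)
T = 5772 × (55.3)^(1/4) / √(0.330) = 5772 × 2.727 / 0.5745 = 2.740×10^4 K.

2.74×10^4 K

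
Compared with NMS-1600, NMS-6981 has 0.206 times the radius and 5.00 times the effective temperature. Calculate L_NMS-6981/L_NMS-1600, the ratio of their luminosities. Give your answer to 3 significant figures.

From the Stefan–Boltzmann law, L ∝ R²T⁴, so
L_NMS-6981/L_NMS-1600 = (R_NMS-6981/R_NMS-1600)² (T_NMS-6981/T_NMS-1600)⁴ = (0.206)² × (5.00)⁴ = 0.04244 × 625.0 = 26.52.

26.5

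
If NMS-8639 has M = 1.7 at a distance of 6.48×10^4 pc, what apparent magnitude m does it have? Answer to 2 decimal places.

20.76

m = M + 5 log₁₀(d/10 pc) = 1.7 + 5 log₁₀(6.48×10^4/10)
  = 1.7 + 5 × 3.812 = 1.7 + 19.06 = 20.76.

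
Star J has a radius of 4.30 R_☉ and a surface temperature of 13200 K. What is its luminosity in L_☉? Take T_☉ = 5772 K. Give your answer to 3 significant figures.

L/L_☉ = (R/R_☉)² (T/T_☉)⁴ = (4.30)² × (13200/5772)⁴
       = 18.49 × (2.287)⁴ = 18.49 × 27.35 = 505.7.

506 L_☉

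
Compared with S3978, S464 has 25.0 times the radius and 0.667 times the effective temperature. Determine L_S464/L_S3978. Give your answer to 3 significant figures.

From the Stefan–Boltzmann law, L ∝ R²T⁴, so
L_S464/L_S3978 = (R_S464/R_S3978)² (T_S464/T_S3978)⁴ = (25.0)² × (0.667)⁴ = 625.0 × 0.1979 = 123.7.

124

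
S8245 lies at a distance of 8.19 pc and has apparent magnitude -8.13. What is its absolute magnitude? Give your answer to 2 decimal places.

M = m − 5 log₁₀(d/10 pc) = -8.13 − 5 log₁₀(8.19/10)
  = -8.13 − 5 × -0.087 = -8.13 − -0.43 = -7.70.

-7.70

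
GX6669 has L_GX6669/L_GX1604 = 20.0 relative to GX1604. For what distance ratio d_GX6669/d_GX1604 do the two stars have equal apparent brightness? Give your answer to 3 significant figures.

4.47

Equal flux requires L_GX6669/d_GX6669² = L_GX1604/d_GX1604², so d_GX6669/d_GX1604 = √(L_GX6669/L_GX1604)
= √(20.0) = 4.472.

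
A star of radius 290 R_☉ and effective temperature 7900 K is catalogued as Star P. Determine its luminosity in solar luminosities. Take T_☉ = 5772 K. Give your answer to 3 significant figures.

2.95×10^5 solar luminosities

L/L_☉ = (R/R_☉)² (T/T_☉)⁴ = (290)² × (7900/5772)⁴
       = 8.410×10^4 × (1.369)⁴ = 8.410×10^4 × 3.509 = 2.951×10^5.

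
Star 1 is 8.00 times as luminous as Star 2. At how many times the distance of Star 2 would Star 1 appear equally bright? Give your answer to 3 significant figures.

Equal flux requires L_1/d_1² = L_2/d_2², so d_1/d_2 = √(L_1/L_2)
= √(8.00) = 2.828.

2.83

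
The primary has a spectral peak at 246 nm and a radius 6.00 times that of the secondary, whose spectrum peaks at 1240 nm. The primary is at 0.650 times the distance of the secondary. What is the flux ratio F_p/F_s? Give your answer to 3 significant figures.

5.50×10^4

Wien's law: T_p/T_s = λ_s/λ_p = 1240/246 = 5.041.
L_p/L_s = (R_p/R_s)²(T_p/T_s)⁴ = (6.00)²(5.041)⁴ = 2.324×10^4.
F_p/F_s = (L_p/L_s)/(d_p/d_s)² = 2.324×10^4/(0.650)² = 5.501×10^4.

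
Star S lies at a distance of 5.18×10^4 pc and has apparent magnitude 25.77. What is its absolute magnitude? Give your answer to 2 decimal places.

M = m − 5 log₁₀(d/10 pc) = 25.77 − 5 log₁₀(5.18×10^4/10)
  = 25.77 − 5 × 3.714 = 25.77 − 18.57 = 7.20.

7.20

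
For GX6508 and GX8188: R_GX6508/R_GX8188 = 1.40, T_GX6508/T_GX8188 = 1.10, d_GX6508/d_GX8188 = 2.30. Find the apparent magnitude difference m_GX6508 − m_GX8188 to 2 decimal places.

L_GX6508/L_GX8188 = (1.40)²(1.10)⁴ = 2.870.
F_GX6508/F_GX8188 = (L_GX6508/L_GX8188)/(d_GX6508/d_GX8188)² = 2.870/5.290 = 0.5425.
m_GX6508 − m_GX8188 = −2.5 log₁₀(0.5425) = 0.66.

0.66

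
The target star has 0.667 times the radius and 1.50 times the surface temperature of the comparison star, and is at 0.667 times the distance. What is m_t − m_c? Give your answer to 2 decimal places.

L_t/L_c = (0.667)²(1.50)⁴ = 2.252.
F_t/F_c = (L_t/L_c)/(d_t/d_c)² = 2.252/0.4449 = 5.062.
m_t − m_c = −2.5 log₁₀(5.062) = -1.76.

-1.76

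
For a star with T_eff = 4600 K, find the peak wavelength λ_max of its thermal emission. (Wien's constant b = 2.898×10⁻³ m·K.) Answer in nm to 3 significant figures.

630 nm

λ_max = b/T = 2.898×10⁻³ / 4600 = 6.30×10^-7 m = 630.0 nm.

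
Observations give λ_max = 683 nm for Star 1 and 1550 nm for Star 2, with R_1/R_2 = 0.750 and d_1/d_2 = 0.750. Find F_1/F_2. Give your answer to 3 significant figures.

Wien's law: T_1/T_2 = λ_2/λ_1 = 1550/683 = 2.269.
L_1/L_2 = (R_1/R_2)²(T_1/T_2)⁴ = (0.750)²(2.269)⁴ = 14.92.
F_1/F_2 = (L_1/L_2)/(d_1/d_2)² = 14.92/(0.750)² = 26.52.

26.5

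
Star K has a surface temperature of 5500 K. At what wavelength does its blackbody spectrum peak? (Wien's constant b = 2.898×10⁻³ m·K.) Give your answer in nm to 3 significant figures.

527 nm

λ_max = b/T = 2.898×10⁻³ / 5500 = 5.27×10^-7 m = 526.9 nm.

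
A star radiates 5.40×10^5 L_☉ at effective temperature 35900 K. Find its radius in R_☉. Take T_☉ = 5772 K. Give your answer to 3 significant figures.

19.0 R_☉

R/R_☉ = √(L/L_☉) / (T/T_☉)² = √(5.40×10^5) / (6.220)²
       = 734.8 / 38.68 = 19.00.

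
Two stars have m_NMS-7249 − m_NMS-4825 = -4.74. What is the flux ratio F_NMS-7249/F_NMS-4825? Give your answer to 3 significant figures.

F_NMS-7249/F_NMS-4825 = 10^(−(m_NMS-7249 − m_NMS-4825)/2.5) = 10^(4.74/2.5) = 10^1.896 = 78.70.

78.7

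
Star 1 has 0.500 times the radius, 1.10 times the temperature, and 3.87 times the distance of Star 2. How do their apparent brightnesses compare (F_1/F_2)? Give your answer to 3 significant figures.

L_1/L_2 = (R_1/R_2)²(T_1/T_2)⁴ = (0.500)² × (1.10)⁴ = 0.3660.
F_1/F_2 = (L_1/L_2)/(d_1/d_2)² = 0.3660 / (3.87)² = 0.02444.

0.0244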